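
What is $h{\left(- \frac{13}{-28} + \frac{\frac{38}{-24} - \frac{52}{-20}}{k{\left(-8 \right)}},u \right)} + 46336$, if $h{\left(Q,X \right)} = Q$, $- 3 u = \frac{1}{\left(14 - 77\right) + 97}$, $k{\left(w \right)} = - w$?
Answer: $\frac{155690947}{3360} \approx 46337.0$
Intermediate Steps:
$u = - \frac{1}{102}$ ($u = - \frac{1}{3 \left(\left(14 - 77\right) + 97\right)} = - \frac{1}{3 \left(-63 + 97\right)} = - \frac{1}{3 \cdot 34} = \left(- \frac{1}{3}\right) \frac{1}{34} = - \frac{1}{102} \approx -0.0098039$)
$h{\left(- \frac{13}{-28} + \frac{\frac{38}{-24} - \frac{52}{-20}}{k{\left(-8 \right)}},u \right)} + 46336 = \left(- \frac{13}{-28} + \frac{\frac{38}{-24} - \frac{52}{-20}}{\left(-1\right) \left(-8\right)}\right) + 46336 = \left(\left(-13\right) \left(- \frac{1}{28}\right) + \frac{38 \left(- \frac{1}{24}\right) - - \frac{13}{5}}{8}\right) + 46336 = \left(\frac{13}{28} + \left(- \frac{19}{12} + \frac{13}{5}\right) \frac{1}{8}\right) + 46336 = \left(\frac{13}{28} + \frac{61}{60} \cdot \frac{1}{8}\right) + 46336 = \left(\frac{13}{28} + \frac{61}{480}\right) + 46336 = \frac{1987}{3360} + 46336 = \frac{155690947}{3360}$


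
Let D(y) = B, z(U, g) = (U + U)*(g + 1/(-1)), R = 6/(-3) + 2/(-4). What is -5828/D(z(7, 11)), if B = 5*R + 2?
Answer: 11656/21 ≈ 555.05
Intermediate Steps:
R = -5/2 (R = 6*(-⅓) + 2*(-¼) = -2 - ½ = -5/2 ≈ -2.5000)
z(U, g) = 2*U*(-1 + g) (z(U, g) = (2*U)*(g - 1) = (2*U)*(-1 + g) = 2*U*(-1 + g))
B = -21/2 (B = 5*(-5/2) + 2 = -25/2 + 2 = -21/2 ≈ -10.500)
D(y) = -21/2
-5828/D(z(7, 11)) = -5828/(-21/2) = -5828*(-2/21) = 11656/21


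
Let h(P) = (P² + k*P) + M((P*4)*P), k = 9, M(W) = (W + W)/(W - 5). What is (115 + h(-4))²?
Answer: 32867289/3481 ≈ 9441.9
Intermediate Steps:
M(W) = 2*W/(-5 + W) (M(W) = (2*W)/(-5 + W) = 2*W/(-5 + W))
h(P) = P² + 9*P + 8*P²/(-5 + 4*P²) (h(P) = (P² + 9*P) + 2*((P*4)*P)/(-5 + (P*4)*P) = (P² + 9*P) + 2*((4*P)*P)/(-5 + (4*P)*P) = (P² + 9*P) + 2*(4*P²)/(-5 + 4*P²) = (P² + 9*P) + 8*P²/(-5 + 4*P²) = P² + 9*P + 8*P²/(-5 + 4*P²))
(115 + h(-4))² = (115 - 4*(8*(-4) + (-5 + 4*(-4)²)*(9 - 4))/(-5 + 4*(-4)²))² = (115 - 4*(-32 + (-5 + 4*16)*5)/(-5 + 4*16))² = (115 - 4*(-32 + (-5 + 64)*5)/(-5 + 64))² = (115 - 4*(-32 + 59*5)/59)² = (115 - 4*1/59*(-32 + 295))² = (115 - 4*1/59*263)² = (115 - 1052/59)² = (5733/59)² = 32867289/3481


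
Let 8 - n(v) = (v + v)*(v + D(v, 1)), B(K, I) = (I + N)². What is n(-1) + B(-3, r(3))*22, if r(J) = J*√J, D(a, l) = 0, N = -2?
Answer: 688 - 264*√3 ≈ 230.74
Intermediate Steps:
r(J) = J^(3/2)
B(K, I) = (-2 + I)² (B(K, I) = (I - 2)² = (-2 + I)²)
n(v) = 8 - 2*v² (n(v) = 8 - (v + v)*(v + 0) = 8 - 2*v*v = 8 - 2*v²)
n(-1) + B(-3, r(3))*22 = (8 - 2*(-1)²) + (-2 + 3^(3/2))²*22 = (8 - 2*1) + (-2 + 3*√3)²*22 = (8 - 2) + 22*(-2 + 3*√3)² = 6 + 22*(-2 + 3*√3)²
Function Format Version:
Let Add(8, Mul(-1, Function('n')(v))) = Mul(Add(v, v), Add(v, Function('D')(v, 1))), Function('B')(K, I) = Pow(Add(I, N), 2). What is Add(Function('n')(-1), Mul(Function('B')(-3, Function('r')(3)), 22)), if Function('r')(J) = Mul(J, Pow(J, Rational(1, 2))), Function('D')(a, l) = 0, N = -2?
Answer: Add(688, Mul(-264, Pow(3, Rational(1, 2)))) ≈ 230.74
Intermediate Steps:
Function('r')(J) = Pow(J, Rational(3, 2))
Function('B')(K, I) = Pow(Add(-2, I), 2) (Function('B')(K, I) = Pow(Add(I, -2), 2) = Pow(Add(-2, I), 2))
Function('n')(v) = Add(8, Mul(-2, Pow(v, 2))) (Function('n')(v) = Add(8, Mul(-1, Mul(Add(v, v), Add(v, 0)))) = Add(8, Mul(-1, Mul(Mul(2, v), v))) = Add(8, Mul(-1, Mul(2, Pow(v, 2)))) = Add(8, Mul(-2, Pow(v, 2))))
Add(Function('n')(-1), Mul(Function('B')(-3, Function('r')(3)), 22)) = Add(Add(8, Mul(-2, Pow(-1, 2))), Mul(Pow(Add(-2, Pow(3, Rational(3, 2))), 2), 22)) = Add(Add(8, Mul(-2, 1)), Mul(Pow(Add(-2, Mul(3, Pow(3, Rational(1, 2)))), 2), 22)) = Add(Add(8, -2), Mul(22, Pow(Add(-2, Mul(3, Pow(3, Rational(1, 2)))), 2))) = Add(6, Mul(22, Pow(Add(-2, Mul(3, Pow(3, Rational(1, 2)))), 2)))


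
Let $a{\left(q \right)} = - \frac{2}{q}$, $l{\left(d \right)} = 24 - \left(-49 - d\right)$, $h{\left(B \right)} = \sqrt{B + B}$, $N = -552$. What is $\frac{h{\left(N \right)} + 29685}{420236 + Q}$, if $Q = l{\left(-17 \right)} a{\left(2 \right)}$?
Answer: $\frac{1979}{28012} + \frac{i \sqrt{69}}{105045} \approx 0.070648 + 7.9077 \cdot 10^{-5} i$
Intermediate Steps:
$h{\left(B \right)} = \sqrt{2} \sqrt{B}$ ($h{\left(B \right)} = \sqrt{2 B} = \sqrt{2} \sqrt{B}$)
$l{\left(d \right)} = 73 + d$ ($l{\left(d \right)} = 24 + \left(49 + d\right) = 73 + d$)
$Q = -56$ ($Q = \left(73 - 17\right) \left(- \frac{2}{2}\right) = 56 \left(\left(-2\right) \frac{1}{2}\right) = 56 \left(-1\right) = -56$)
$\frac{h{\left(N \right)} + 29685}{420236 + Q} = \frac{\sqrt{2} \sqrt{-552} + 29685}{420236 - 56} = \frac{\sqrt{2} \cdot 2 i \sqrt{138} + 29685}{420180} = \left(4 i \sqrt{69} + 29685\right) \frac{1}{420180} = \left(29685 + 4 i \sqrt{69}\right) \frac{1}{420180} = \frac{1979}{28012} + \frac{i \sqrt{69}}{105045}$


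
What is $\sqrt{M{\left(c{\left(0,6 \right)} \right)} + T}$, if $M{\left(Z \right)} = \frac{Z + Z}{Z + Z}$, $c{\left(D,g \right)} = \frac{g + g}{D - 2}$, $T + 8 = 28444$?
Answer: $\sqrt{28437} \approx 168.63$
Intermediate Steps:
$T = 28436$ ($T = -8 + 28444 = 28436$)
$c{\left(D,g \right)} = \frac{2 g}{-2 + D}$
$M{\left(Z \right)} = 1$ ($M{\left(Z \right)} = \frac{2 Z}{2 Z} = 2 Z \frac{1}{2 Z} = 1$)
$\sqrt{M{\left(c{\left(0,6 \right)} \right)} + T} = \sqrt{1 + 28436} = \sqrt{28437}$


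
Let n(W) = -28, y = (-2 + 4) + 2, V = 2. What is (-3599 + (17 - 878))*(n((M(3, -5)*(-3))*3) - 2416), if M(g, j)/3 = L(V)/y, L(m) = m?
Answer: 10900240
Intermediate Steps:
y = 4 (y = 2 + 2 = 4)
M(g, j) = 3/2 (M(g, j) = 3*(2/4) = 3*(2*(1/4)) = 3*(1/2) = 3/2)
(-3599 + (17 - 878))*(n((M(3, -5)*(-3))*3) - 2416) = (-3599 + (17 - 878))*(-28 - 2416) = (-3599 - 861)*(-2444) = -4460*(-2444) = 10900240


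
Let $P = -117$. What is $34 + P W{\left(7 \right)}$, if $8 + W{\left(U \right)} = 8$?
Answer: $34$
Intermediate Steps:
$W{\left(U \right)} = 0$ ($W{\left(U \right)} = -8 + 8 = 0$)
$34 + P W{\left(7 \right)} = 34 - 0 = 34 + 0 = 34$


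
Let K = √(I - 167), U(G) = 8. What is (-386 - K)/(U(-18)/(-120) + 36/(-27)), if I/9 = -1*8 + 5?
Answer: 1930/7 + 5*I*√194/7 ≈ 275.71 + 9.9489*I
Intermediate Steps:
I = -27 (I = 9*(-1*8 + 5) = 9*(-8 + 5) = 9*(-3) = -27)
K = I*√194 (K = √(-27 - 167) = √(-194) = I*√194 ≈ 13.928*I)
(-386 - K)/(U(-18)/(-120) + 36/(-27)) = (-386 - I*√194)/(8/(-120) + 36/(-27)) = (-386 - I*√194)/(8*(-1/120) + 36*(-1/27)) = (-386 - I*√194)/(-1/15 - 4/3) = (-386 - I*√194)/(-7/5) = (-386 - I*√194)*(-5/7) = 1930/7 + 5*I*√194/7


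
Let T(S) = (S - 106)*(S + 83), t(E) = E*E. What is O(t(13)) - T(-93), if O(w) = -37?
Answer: -2027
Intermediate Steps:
t(E) = E**2
T(S) = (-106 + S)*(83 + S)
O(t(13)) - T(-93) = -37 - (-8798 + (-93)**2 - 23*(-93)) = -37 - (-8798 + 8649 + 2139) = -37 - 1*1990 = -37 - 1990 = -2027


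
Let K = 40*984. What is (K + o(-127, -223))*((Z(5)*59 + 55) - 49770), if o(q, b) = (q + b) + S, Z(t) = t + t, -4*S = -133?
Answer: -7671998625/4 ≈ -1.9180e+9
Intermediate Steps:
S = 133/4 (S = -¼*(-133) = 133/4 ≈ 33.250)
K = 39360
Z(t) = 2*t
o(q, b) = 133/4 + b + q (o(q, b) = (q + b) + 133/4 = (b + q) + 133/4 = 133/4 + b + q)
(K + o(-127, -223))*((Z(5)*59 + 55) - 49770) = (39360 + (133/4 - 223 - 127))*(((2*5)*59 + 55) - 49770) = (39360 - 1267/4)*((10*59 + 55) - 49770) = 156173*((590 + 55) - 49770)/4 = 156173*(645 - 49770)/4 = (156173/4)*(-49125) = -7671998625/4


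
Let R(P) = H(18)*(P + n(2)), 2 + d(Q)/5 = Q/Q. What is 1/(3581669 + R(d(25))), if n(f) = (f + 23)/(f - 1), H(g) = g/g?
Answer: 1/3581689 ≈ 2.7920e-7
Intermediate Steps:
H(g) = 1
d(Q) = -5 (d(Q) = -10 + 5*(Q/Q) = -10 + 5*1 = -10 + 5 = -5)
n(f) = (23 + f)/(-1 + f)
R(P) = 25 + P (R(P) = 1*(P + (23 + 2)/(-1 + 2)) = 1*(P + 25/1) = 1*(P + 1*25) = 1*(P + 25) = 1*(25 + P) = 25 + P)
1/(3581669 + R(d(25))) = 1/(3581669 + (25 - 5)) = 1/(3581669 + 20) = 1/3581689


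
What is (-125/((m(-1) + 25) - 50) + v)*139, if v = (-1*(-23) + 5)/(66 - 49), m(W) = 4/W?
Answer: 408243/493 ≈ 828.08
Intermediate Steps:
v = 28/17 (v = (23 + 5)/17 = 28*(1/17) = 28/17 ≈ 1.6471)
(-125/((m(-1) + 25) - 50) + v)*139 = (-125/((4/(-1) + 25) - 50) + 28/17)*139 = (-125/((4*(-1) + 25) - 50) + 28/17)*139 = (-125/((-4 + 25) - 50) + 28/17)*139 = (-125/(21 - 50) + 28/17)*139 = (-125/(-29) + 28/17)*139 = (-125*(-1/29) + 28/17)*139 = (125/29 + 28/17)*139 = (2937/493)*139 = 408243/493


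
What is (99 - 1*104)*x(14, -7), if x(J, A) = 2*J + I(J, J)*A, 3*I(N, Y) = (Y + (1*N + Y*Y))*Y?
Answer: 109340/3 ≈ 36447.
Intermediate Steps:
I(N, Y) = Y*(N + Y + Y²)/3 (I(N, Y) = ((Y + (1*N + Y*Y))*Y)/3 = ((Y + (N + Y²))*Y)/3 = ((N + Y + Y²)*Y)/3 = (Y*(N + Y + Y²))/3 = Y*(N + Y + Y²)/3)
x(J, A) = 2*J + A*J*(J² + 2*J)/3 (x(J, A) = 2*J + (J*(J + J + J²)/3)*A = 2*J + (J*(J² + 2*J)/3)*A = 2*J + A*J*(J² + 2*J)/3)
(99 - 1*104)*x(14, -7) = (99 - 1*104)*((⅓)*14*(6 - 7*14*(2 + 14))) = (99 - 104)*((⅓)*14*(6 - 7*14*16)) = -5*14*(6 - 1568)/3 = -5*14*(-1562)/3 = -5*(-21868/3) = 109340/3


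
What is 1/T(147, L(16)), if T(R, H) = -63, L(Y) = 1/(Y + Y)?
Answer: -1/63 ≈ -0.015873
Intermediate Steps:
L(Y) = 1/(2*Y)
1/T(147, L(16)) = 1/(-63) = -1/63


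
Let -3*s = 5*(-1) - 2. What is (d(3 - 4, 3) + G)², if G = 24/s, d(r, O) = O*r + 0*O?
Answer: 2601/49 ≈ 53.082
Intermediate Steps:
s = 7/3 (s = -(5*(-1) - 2)/3 = -(-5 - 2)/3 = -⅓*(-7) = 7/3 ≈ 2.3333)
d(r, O) = O*r (d(r, O) = O*r + 0 = O*r)
G = 72/7 (G = 24/(7/3) = 24*(3/7) = 72/7 ≈ 10.286)
(d(3 - 4, 3) + G)² = (3*(3 - 4) + 72/7)² = (3*(-1) + 72/7)² = (-3 + 72/7)² = (51/7)² = 2601/49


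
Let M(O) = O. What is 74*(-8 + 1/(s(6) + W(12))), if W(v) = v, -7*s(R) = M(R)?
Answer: -22829/39 ≈ -585.36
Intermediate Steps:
s(R) = -R/7
74*(-8 + 1/(s(6) + W(12))) = 74*(-8 + 1/(-1/7*6 + 12)) = 74*(-8 + 1/(-6/7 + 12)) = 74*(-8 + 1/(78/7)) = 74*(-8 + 7/78) = 74*(-617/78) = -22829/39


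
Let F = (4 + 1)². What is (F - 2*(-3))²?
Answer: 961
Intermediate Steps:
F = 25 (F = 5² = 25)
(F - 2*(-3))² = (25 - 2*(-3))² = (25 + 6)² = 31² = 961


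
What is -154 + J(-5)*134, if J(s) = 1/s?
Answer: -904/5 ≈ -180.80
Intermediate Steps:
-154 + J(-5)*134 = -154 + 134/(-5) = -154 - ⅕*134 = -154 - 134/5 = -904/5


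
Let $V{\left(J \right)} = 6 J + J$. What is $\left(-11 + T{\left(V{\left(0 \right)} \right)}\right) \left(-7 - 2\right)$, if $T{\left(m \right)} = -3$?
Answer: $126$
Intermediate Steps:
$V{\left(J \right)} = 7 J$
$\left(-11 + T{\left(V{\left(0 \right)} \right)}\right) \left(-7 - 2\right) = \left(-11 - 3\right) \left(-7 - 2\right) = - 14 \left(-7 - 2\right) = \left(-14\right) \left(-9\right) = 126$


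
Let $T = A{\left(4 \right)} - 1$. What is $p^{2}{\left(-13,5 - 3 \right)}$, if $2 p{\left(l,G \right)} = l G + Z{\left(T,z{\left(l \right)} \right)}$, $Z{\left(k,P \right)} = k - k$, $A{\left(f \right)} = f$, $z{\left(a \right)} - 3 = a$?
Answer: $169$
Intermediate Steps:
$z{\left(a \right)} = 3 + a$
$T = 3$ ($T = 4 - 1 = 3$)
$Z{\left(k,P \right)} = 0$
$p{\left(l,G \right)} = \frac{G l}{2}$ ($p{\left(l,G \right)} = \frac{l G + 0}{2} = \frac{G l + 0}{2} = \frac{G l}{2}$)
$p^{2}{\left(-13,5 - 3 \right)} = \left(\frac{1}{2} \left(5 - 3\right) \left(-13\right)\right)^{2} = \left(\frac{1}{2} \cdot 2 \left(-13\right)\right)^{2} = \left(-13\right)^{2} = 169$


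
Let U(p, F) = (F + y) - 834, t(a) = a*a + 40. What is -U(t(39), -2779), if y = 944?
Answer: 2669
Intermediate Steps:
t(a) = 40 + a² (t(a) = a² + 40 = 40 + a²)
U(p, F) = 110 + F (U(p, F) = (F + 944) - 834 = (944 + F) - 834 = 110 + F)
-U(t(39), -2779) = -(110 - 2779) = -1*(-2669) = 2669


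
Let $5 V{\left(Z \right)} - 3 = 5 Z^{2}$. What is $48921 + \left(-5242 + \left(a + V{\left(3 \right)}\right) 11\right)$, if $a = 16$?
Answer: $\frac{219803}{5} \approx 43961.0$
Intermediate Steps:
$V{\left(Z \right)} = \frac{3}{5} + Z^{2}$ ($V{\left(Z \right)} = \frac{3}{5} + \frac{5 Z^{2}}{5} = \frac{3}{5} + Z^{2}$)
$48921 + \left(-5242 + \left(a + V{\left(3 \right)}\right) 11\right) = 48921 - \left(5242 - \left(16 + \left(\frac{3}{5} + 3^{2}\right)\right) 11\right) = 48921 - \left(5242 - \left(16 + \left(\frac{3}{5} + 9\right)\right) 11\right) = 48921 - \left(5242 - \left(16 + \frac{48}{5}\right) 11\right) = 48921 + \left(-5242 + \frac{128}{5} \cdot 11\right) = 48921 + \left(-5242 + \frac{1408}{5}\right) = 48921 - \frac{24802}{5} = \frac{219803}{5}$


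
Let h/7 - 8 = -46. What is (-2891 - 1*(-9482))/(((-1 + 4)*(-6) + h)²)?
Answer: 6591/80656 ≈ 0.081717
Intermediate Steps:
h = -266 (h = 56 + 7*(-46) = 56 - 322 = -266)
(-2891 - 1*(-9482))/(((-1 + 4)*(-6) + h)²) = (-2891 - 1*(-9482))/(((-1 + 4)*(-6) - 266)²) = (-2891 + 9482)/((3*(-6) - 266)²) = 6591/((-18 - 266)²) = 6591/((-284)²) = 6591/80656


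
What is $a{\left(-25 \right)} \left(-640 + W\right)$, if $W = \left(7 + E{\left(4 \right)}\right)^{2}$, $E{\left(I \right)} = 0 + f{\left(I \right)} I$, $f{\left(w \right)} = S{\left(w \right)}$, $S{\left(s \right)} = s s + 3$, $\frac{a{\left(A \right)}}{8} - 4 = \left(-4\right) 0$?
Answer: $199968$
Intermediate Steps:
$a{\left(A \right)} = 32$ ($a{\left(A \right)} = 32 + 8 \left(\left(-4\right) 0\right) = 32 + 8 \cdot 0 = 32 + 0 = 32$)
$S{\left(s \right)} = 3 + s^{2}$ ($S{\left(s \right)} = s^{2} + 3 = 3 + s^{2}$)
$f{\left(w \right)} = 3 + w^{2}$
$E{\left(I \right)} = I \left(3 + I^{2}\right)$ ($E{\left(I \right)} = 0 + \left(3 + I^{2}\right) I = 0 + I \left(3 + I^{2}\right) = I \left(3 + I^{2}\right)$)
$W = 6889$ ($W = \left(7 + 4 \left(3 + 4^{2}\right)\right)^{2} = \left(7 + 4 \left(3 + 16\right)\right)^{2} = \left(7 + 4 \cdot 19\right)^{2} = \left(7 + 76\right)^{2} = 83^{2} = 6889$)
$a{\left(-25 \right)} \left(-640 + W\right) = 32 \left(-640 + 6889\right) = 32 \cdot 6249 = 199968$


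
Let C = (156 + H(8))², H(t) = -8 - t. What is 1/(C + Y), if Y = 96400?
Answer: 1/116000 ≈ 8.6207e-6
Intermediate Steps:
C = 19600 (C = (156 + (-8 - 1*8))² = (156 + (-8 - 8))² = (156 - 16)² = 140² = 19600)
1/(C + Y) = 1/(19600 + 96400) = 1/116000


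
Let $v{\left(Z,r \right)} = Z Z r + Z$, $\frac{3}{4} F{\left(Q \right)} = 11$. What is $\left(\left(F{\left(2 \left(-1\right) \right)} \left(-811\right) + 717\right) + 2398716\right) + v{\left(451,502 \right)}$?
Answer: $\frac{313485874}{3} \approx 1.045 \cdot 10^{8}$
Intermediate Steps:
$F{\left(Q \right)} = \frac{44}{3}$ ($F{\left(Q \right)} = \frac{4}{3} \cdot 11 = \frac{44}{3}$)
$v{\left(Z,r \right)} = Z + r Z^{2}$ ($v{\left(Z,r \right)} = Z^{2} r + Z = r Z^{2} + Z = Z + r Z^{2}$)
$\left(\left(F{\left(2 \left(-1\right) \right)} \left(-811\right) + 717\right) + 2398716\right) + v{\left(451,502 \right)} = \left(\left(\frac{44}{3} \left(-811\right) + 717\right) + 2398716\right) + 451 \left(1 + 451 \cdot 502\right) = \left(\left(- \frac{35684}{3} + 717\right) + 2398716\right) + 451 \left(1 + 226402\right) = \left(- \frac{33533}{3} + 2398716\right) + 451 \cdot 226403 = \frac{7162615}{3} + 102107753 = \frac{313485874}{3}$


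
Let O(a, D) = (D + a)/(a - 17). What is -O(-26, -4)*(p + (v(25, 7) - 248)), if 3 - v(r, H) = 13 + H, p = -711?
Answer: 29280/43 ≈ 680.93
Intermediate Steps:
O(a, D) = (D + a)/(-17 + a)
v(r, H) = -10 - H (v(r, H) = 3 - (13 + H) = 3 + (-13 - H) = -10 - H)
-O(-26, -4)*(p + (v(25, 7) - 248)) = -(-4 - 26)/(-17 - 26)*(-711 + ((-10 - 1*7) - 248)) = --30/(-43)*(-711 + ((-10 - 7) - 248)) = -(-1/43*(-30))*(-711 + (-17 - 248)) = -30*(-711 - 265)/43 = -30*(-976)/43 = -1*(-29280/43) = 29280/43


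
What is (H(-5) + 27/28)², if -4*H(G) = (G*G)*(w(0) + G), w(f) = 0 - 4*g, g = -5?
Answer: 1687401/196 ≈ 8609.2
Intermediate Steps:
w(f) = 20 (w(f) = 0 - 4*(-5) = 0 + 20 = 20)
H(G) = -G²*(20 + G)/4 (H(G) = -G*G*(20 + G)/4 = -G²*(20 + G)/4)
(H(-5) + 27/28)² = ((¼)*(-5)²*(-20 - 1*(-5)) + 27/28)² = ((¼)*25*(-20 + 5) + 27*(1/28))² = ((¼)*25*(-15) + 27/28)² = (-375/4 + 27/28)² = (-1299/14)² = 1687401/196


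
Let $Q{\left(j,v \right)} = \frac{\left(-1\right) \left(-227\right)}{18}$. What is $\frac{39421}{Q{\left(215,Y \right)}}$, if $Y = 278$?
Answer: $\frac{709578}{227} \approx 3125.9$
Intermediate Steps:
$Q{\left(j,v \right)} = \frac{227}{18}$ ($Q{\left(j,v \right)} = 227 \cdot \frac{1}{18} = \frac{227}{18}$)
$\frac{39421}{Q{\left(215,Y \right)}} = \frac{39421}{\frac{227}{18}} = 39421 \cdot \frac{18}{227} = \frac{709578}{227}$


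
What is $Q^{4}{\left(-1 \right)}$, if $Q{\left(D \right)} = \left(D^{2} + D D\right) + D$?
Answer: $1$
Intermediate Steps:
$Q{\left(D \right)} = D + 2 D^{2}$ ($Q{\left(D \right)} = \left(D^{2} + D^{2}\right) + D = 2 D^{2} + D = D + 2 D^{2}$)
$Q^{4}{\left(-1 \right)} = \left(- (1 + 2 \left(-1\right))\right)^{4} = \left(- (1 - 2)\right)^{4} = \left(\left(-1\right) \left(-1\right)\right)^{4} = 1^{4} = 1$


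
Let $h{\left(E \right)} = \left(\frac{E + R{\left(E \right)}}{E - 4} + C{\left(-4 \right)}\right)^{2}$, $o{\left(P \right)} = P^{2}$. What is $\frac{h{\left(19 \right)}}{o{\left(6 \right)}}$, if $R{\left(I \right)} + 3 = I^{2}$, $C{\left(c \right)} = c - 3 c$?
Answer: $\frac{247009}{8100} \approx 30.495$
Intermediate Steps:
$C{\left(c \right)} = - 2 c$
$R{\left(I \right)} = -3 + I^{2}$
$h{\left(E \right)} = \left(8 + \frac{-3 + E + E^{2}}{-4 + E}\right)^{2}$ ($h{\left(E \right)} = \left(\frac{E + \left(-3 + E^{2}\right)}{E - 4} - -8\right)^{2} = \left(\frac{-3 + E + E^{2}}{-4 + E} + 8\right)^{2} = \left(8 + \frac{-3 + E + E^{2}}{-4 + E}\right)^{2}$)
$\frac{h{\left(19 \right)}}{o{\left(6 \right)}} = \frac{\frac{1}{\left(-4 + 19\right)^{2}} \left(-35 + 19^{2} + 9 \cdot 19\right)^{2}}{6^{2}} = \frac{\frac{1}{225} \left(-35 + 361 + 171\right)^{2}}{36} = \frac{497^{2}}{225} \cdot \frac{1}{36} = \frac{1}{225} \cdot 247009 \cdot \frac{1}{36} = \frac{247009}{225} \cdot \frac{1}{36} = \frac{247009}{8100}$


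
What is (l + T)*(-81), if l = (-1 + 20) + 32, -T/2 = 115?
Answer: 14499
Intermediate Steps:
T = -230 (T = -2*115 = -230)
l = 51 (l = 19 + 32 = 51)
(l + T)*(-81) = (51 - 230)*(-81) = -179*(-81) = 14499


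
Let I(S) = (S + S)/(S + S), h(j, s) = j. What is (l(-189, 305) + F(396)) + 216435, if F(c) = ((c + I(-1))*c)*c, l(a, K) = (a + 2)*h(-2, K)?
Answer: 62472761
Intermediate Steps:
I(S) = 1 (I(S) = (2*S)/((2*S)) = (2*S)*(1/(2*S)) = 1)
l(a, K) = -4 - 2*a (l(a, K) = (a + 2)*(-2) = (2 + a)*(-2) = -4 - 2*a)
F(c) = c²*(1 + c) (F(c) = ((c + 1)*c)*c = ((1 + c)*c)*c = (c*(1 + c))*c = c²*(1 + c))
(l(-189, 305) + F(396)) + 216435 = ((-4 - 2*(-189)) + 396²*(1 + 396)) + 216435 = ((-4 + 378) + 156816*397) + 216435 = (374 + 62255952) + 216435 = 62256326 + 216435 = 62472761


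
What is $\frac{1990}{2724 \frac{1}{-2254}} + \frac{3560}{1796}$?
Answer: $- \frac{502886795}{305769} \approx -1644.7$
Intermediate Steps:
$\frac{1990}{2724 \frac{1}{-2254}} + \frac{3560}{1796} = \frac{1990}{2724 \left(- \frac{1}{2254}\right)} + 3560 \cdot \frac{1}{1796} = \frac{1990}{- \frac{1362}{1127}} + \frac{890}{449} = 1990 \left(- \frac{1127}{1362}\right) + \frac{890}{449} = - \frac{1121365}{681} + \frac{890}{449} = - \frac{502886795}{305769}$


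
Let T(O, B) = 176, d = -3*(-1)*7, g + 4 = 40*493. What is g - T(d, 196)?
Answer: 19540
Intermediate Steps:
g = 19716 (g = -4 + 40*493 = -4 + 19720 = 19716)
d = 21 (d = 3*7 = 21)
g - T(d, 196) = 19716 - 1*176 = 19716 - 176 = 19540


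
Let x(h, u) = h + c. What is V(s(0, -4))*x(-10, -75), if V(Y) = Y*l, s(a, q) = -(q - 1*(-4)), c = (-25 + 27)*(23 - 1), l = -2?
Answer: 0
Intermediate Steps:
c = 44 (c = 2*22 = 44)
x(h, u) = 44 + h (x(h, u) = h + 44 = 44 + h)
s(a, q) = -4 - q (s(a, q) = -(q + 4) = -(4 + q) = -4 - q)
V(Y) = -2*Y (V(Y) = Y*(-2) = -2*Y)
V(s(0, -4))*x(-10, -75) = (-2*(-4 - 1*(-4)))*(44 - 10) = -2*(-4 + 4)*34 = -2*0*34 = 0*34 = 0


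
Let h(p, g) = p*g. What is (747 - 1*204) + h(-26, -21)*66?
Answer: 36579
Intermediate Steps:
h(p, g) = g*p
(747 - 1*204) + h(-26, -21)*66 = (747 - 1*204) - 21*(-26)*66 = (747 - 204) + 546*66 = 543 + 36036 = 36579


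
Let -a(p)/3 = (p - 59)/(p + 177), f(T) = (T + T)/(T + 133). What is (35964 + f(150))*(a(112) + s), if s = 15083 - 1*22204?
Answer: -20947857294336/81787 ≈ -2.5613e+8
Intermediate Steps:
f(T) = 2*T/(133 + T) (f(T) = (2*T)/(133 + T) = 2*T/(133 + T))
s = -7121 (s = 15083 - 22204 = -7121)
a(p) = -3*(-59 + p)/(177 + p) (a(p) = -3*(p - 59)/(p + 177) = -3*(-59 + p)/(177 + p))
(35964 + f(150))*(a(112) + s) = (35964 + 2*150/(133 + 150))*(3*(59 - 1*112)/(177 + 112) - 7121) = (35964 + 2*150/283)*(3*(59 - 112)/289 - 7121) = (35964 + 2*150*(1/283))*(3*(1/289)*(-53) - 7121) = (35964 + 300/283)*(-159/289 - 7121) = (10178112/283)*(-2058128/289) = -20947857294336/81787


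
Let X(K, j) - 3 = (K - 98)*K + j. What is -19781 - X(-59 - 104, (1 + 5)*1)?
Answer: -62333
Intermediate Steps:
X(K, j) = 3 + j + K*(-98 + K) (X(K, j) = 3 + ((K - 98)*K + j) = 3 + ((-98 + K)*K + j) = 3 + (K*(-98 + K) + j) = 3 + (j + K*(-98 + K)) = 3 + j + K*(-98 + K))
-19781 - X(-59 - 104, (1 + 5)*1) = -19781 - (3 + (1 + 5)*1 + (-59 - 104)² - 98*(-59 - 104)) = -19781 - (3 + 6*1 + (-163)² - 98*(-163)) = -19781 - (3 + 6 + 26569 + 15974) = -19781 - 1*42552 = -19781 - 42552 = -62333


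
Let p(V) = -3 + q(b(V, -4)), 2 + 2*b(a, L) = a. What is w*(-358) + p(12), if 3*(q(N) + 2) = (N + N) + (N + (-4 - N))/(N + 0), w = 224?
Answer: -1202909/15 ≈ -80194.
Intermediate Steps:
b(a, L) = -1 + a/2
q(N) = -2 - 4/(3*N) + 2*N/3 (q(N) = -2 + ((N + N) + (N + (-4 - N))/(N + 0))/3 = -2 + (2*N - 4/N)/3 = -2 + (-4/N + 2*N)/3 = -2 + (-4/(3*N) + 2*N/3) = -2 - 4/(3*N) + 2*N/3)
p(V) = -3 + 2*(-2 + (-1 + V/2)*(-4 + V/2))/(3*(-1 + V/2)) (p(V) = -3 + 2*(-2 + (-1 + V/2)*(-3 + (-1 + V/2)))/(3*(-1 + V/2)) = -3 + 2*(-2 + (-1 + V/2)*(-4 + V/2))/(3*(-1 + V/2)))
w*(-358) + p(12) = 224*(-358) + (26 + 12² - 19*12)/(3*(-2 + 12)) = -80192 + (⅓)*(26 + 144 - 228)/10 = -80192 + (⅓)*(⅒)*(-58) = -80192 - 29/15 = -1202909/15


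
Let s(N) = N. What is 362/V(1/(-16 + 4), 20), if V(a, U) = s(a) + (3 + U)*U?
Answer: 4344/5519 ≈ 0.78710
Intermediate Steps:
V(a, U) = a + U*(3 + U) (V(a, U) = a + (3 + U)*U = a + U*(3 + U))
362/V(1/(-16 + 4), 20) = 362/(1/(-16 + 4) + 20² + 3*20) = 362/(1/(-12) + 400 + 60) = 362/(-1/12 + 400 + 60) = 362/(5519/12) = 362*(12/5519) = 4344/5519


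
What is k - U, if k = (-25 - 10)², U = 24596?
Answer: -23371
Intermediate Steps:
k = 1225 (k = (-35)² = 1225)
k - U = 1225 - 1*24596 = 1225 - 24596 = -23371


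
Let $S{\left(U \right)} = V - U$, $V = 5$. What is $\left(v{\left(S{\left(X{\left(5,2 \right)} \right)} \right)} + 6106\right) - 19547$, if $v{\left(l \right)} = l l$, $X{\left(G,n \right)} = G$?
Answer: $-13441$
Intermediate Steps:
$S{\left(U \right)} = 5 - U$
$v{\left(l \right)} = l^{2}$
$\left(v{\left(S{\left(X{\left(5,2 \right)} \right)} \right)} + 6106\right) - 19547 = \left(\left(5 - 5\right)^{2} + 6106\right) - 19547 = \left(0^{2} + 6106\right) - 19547 = \left(0 + 6106\right) - 19547 = 6106 - 19547 = -13441$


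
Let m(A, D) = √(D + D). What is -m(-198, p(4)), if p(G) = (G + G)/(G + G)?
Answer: -√2 ≈ -1.4142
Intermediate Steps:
p(G) = 1 (p(G) = (2*G)/((2*G)) = (2*G)*(1/(2*G)) = 1)
m(A, D) = √2*√D (m(A, D) = √(2*D) = √2*√D)
-m(-198, p(4)) = -√2*√1 = -√2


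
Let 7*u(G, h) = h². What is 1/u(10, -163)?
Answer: 7/26569 ≈ 0.00026347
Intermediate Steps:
u(G, h) = h²/7
1/u(10, -163) = 1/((⅐)*(-163)²) = 1/((⅐)*26569) = 1/(26569/7) = 7/26569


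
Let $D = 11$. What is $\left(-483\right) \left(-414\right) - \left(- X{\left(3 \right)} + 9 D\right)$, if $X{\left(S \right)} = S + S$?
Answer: $199869$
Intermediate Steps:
$X{\left(S \right)} = 2 S$
$\left(-483\right) \left(-414\right) - \left(- X{\left(3 \right)} + 9 D\right) = \left(-483\right) \left(-414\right) + \left(2 \cdot 3 - 99\right) = 199962 + \left(6 - 99\right) = 199962 - 93 = 199869$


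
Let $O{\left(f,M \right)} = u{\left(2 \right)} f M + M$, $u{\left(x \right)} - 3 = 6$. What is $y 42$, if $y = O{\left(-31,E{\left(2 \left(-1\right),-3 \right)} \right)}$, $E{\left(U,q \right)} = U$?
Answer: $23352$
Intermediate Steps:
$u{\left(x \right)} = 9$ ($u{\left(x \right)} = 3 + 6 = 9$)
$O{\left(f,M \right)} = M + 9 M f$ ($O{\left(f,M \right)} = 9 f M + M = 9 M f + M = M + 9 M f$)
$y = 556$ ($y = 2 \left(-1\right) \left(1 + 9 \left(-31\right)\right) = - 2 \left(1 - 279\right) = \left(-2\right) \left(-278\right) = 556$)
$y 42 = 556 \cdot 42 = 23352$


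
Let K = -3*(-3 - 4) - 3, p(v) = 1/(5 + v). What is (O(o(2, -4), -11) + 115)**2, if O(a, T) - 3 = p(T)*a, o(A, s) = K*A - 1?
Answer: 452929/36 ≈ 12581.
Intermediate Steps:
K = 18 (K = -3*(-7) - 3 = 21 - 3 = 18)
o(A, s) = -1 + 18*A (o(A, s) = 18*A - 1 = -1 + 18*A)
O(a, T) = 3 + a/(5 + T)
(O(o(2, -4), -11) + 115)**2 = ((15 + (-1 + 18*2) + 3*(-11))/(5 - 11) + 115)**2 = ((15 + (-1 + 36) - 33)/(-6) + 115)**2 = (-(15 + 35 - 33)/6 + 115)**2 = (-1/6*17 + 115)**2 = (-17/6 + 115)**2 = (673/6)**2 = 452929/36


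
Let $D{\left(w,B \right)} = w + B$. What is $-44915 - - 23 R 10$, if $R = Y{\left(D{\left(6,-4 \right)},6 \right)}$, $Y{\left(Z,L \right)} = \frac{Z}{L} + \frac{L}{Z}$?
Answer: $- \frac{132445}{3} \approx -44148.0$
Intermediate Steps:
$D{\left(w,B \right)} = B + w$
$Y{\left(Z,L \right)} = \frac{L}{Z} + \frac{Z}{L}$
$R = \frac{10}{3}$ ($R = \frac{6}{-4 + 6} + \frac{-4 + 6}{6} = \frac{6}{2} + 2 \cdot \frac{1}{6} = 6 \cdot \frac{1}{2} + \frac{1}{3} = 3 + \frac{1}{3} = \frac{10}{3} \approx 3.3333$)
$-44915 - - 23 R 10 = -44915 - \left(-23\right) \frac{10}{3} \cdot 10 = -44915 - \left(- \frac{230}{3}\right) 10 = -44915 - - \frac{2300}{3} = -44915 + \frac{2300}{3} = - \frac{132445}{3}$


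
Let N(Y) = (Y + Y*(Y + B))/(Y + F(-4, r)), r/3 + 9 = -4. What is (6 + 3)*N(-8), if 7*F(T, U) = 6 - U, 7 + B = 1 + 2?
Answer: -504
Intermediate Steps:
r = -39 (r = -27 + 3*(-4) = -27 - 12 = -39)
B = -4 (B = -7 + (1 + 2) = -7 + 3 = -4)
F(T, U) = 6/7 - U/7 (F(T, U) = (6 - U)/7 = 6/7 - U/7)
N(Y) = (Y + Y*(-4 + Y))/(45/7 + Y) (N(Y) = (Y + Y*(Y - 4))/(Y + (6/7 - 1/7*(-39))) = (Y + Y*(-4 + Y))/(Y + (6/7 + 39/7)) = (Y + Y*(-4 + Y))/(Y + 45/7) = (Y + Y*(-4 + Y))/(45/7 + Y))
(6 + 3)*N(-8) = (6 + 3)*(7*(-8)*(-3 - 8)/(45 + 7*(-8))) = 9*(7*(-8)*(-11)/(45 - 56)) = 9*(7*(-8)*(-11)/(-11)) = 9*(7*(-8)*(-1/11)*(-11)) = 9*(-56) = -504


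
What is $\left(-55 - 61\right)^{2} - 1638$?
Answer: $11818$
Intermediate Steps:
$\left(-55 - 61\right)^{2} - 1638 = \left(-116\right)^{2} - 1638 = 13456 - 1638 = 11818$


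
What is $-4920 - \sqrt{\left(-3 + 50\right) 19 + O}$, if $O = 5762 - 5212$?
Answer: $-4920 - \sqrt{1443} \approx -4958.0$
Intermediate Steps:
$O = 550$
$-4920 - \sqrt{\left(-3 + 50\right) 19 + O} = -4920 - \sqrt{\left(-3 + 50\right) 19 + 550} = -4920 - \sqrt{47 \cdot 19 + 550} = -4920 - \sqrt{893 + 550} = -4920 - \sqrt{1443}$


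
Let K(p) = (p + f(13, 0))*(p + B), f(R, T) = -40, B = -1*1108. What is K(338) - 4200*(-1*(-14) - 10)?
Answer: -246260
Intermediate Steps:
B = -1108
K(p) = (-1108 + p)*(-40 + p) (K(p) = (p - 40)*(p - 1108) = (-40 + p)*(-1108 + p) = (-1108 + p)*(-40 + p))
K(338) - 4200*(-1*(-14) - 10) = (44320 + 338² - 1148*338) - 4200*(-1*(-14) - 10) = (44320 + 114244 - 388024) - 4200*(14 - 10) = -229460 - 4200*4 = -229460 - 1*16800 = -229460 - 16800 = -246260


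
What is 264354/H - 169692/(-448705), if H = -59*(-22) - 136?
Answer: 59407071837/260697605 ≈ 227.88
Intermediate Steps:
H = 1162 (H = 1298 - 136 = 1162)
264354/H - 169692/(-448705) = 264354/1162 - 169692/(-448705) = 264354*(1/1162) - 169692*(-1/448705) = 132177/581 + 169692/448705 = 59407071837/260697605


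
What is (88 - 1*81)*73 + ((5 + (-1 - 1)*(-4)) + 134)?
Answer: 658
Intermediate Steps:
(88 - 1*81)*73 + ((5 + (-1 - 1)*(-4)) + 134) = (88 - 81)*73 + ((5 - 2*(-4)) + 134) = 7*73 + ((5 + 8) + 134) = 511 + (13 + 134) = 511 + 147 = 658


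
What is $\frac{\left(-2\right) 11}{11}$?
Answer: $-2$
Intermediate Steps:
$\frac{\left(-2\right) 11}{11} = \left(-22\right) \frac{1}{11} = -2$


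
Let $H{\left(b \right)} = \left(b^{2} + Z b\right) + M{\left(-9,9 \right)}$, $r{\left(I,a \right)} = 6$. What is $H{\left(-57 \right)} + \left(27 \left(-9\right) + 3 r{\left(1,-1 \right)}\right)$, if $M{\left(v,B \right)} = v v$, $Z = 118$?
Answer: $-3621$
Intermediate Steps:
$M{\left(v,B \right)} = v^{2}$
$H{\left(b \right)} = 81 + b^{2} + 118 b$ ($H{\left(b \right)} = \left(b^{2} + 118 b\right) + \left(-9\right)^{2} = \left(b^{2} + 118 b\right) + 81 = 81 + b^{2} + 118 b$)
$H{\left(-57 \right)} + \left(27 \left(-9\right) + 3 r{\left(1,-1 \right)}\right) = \left(81 + \left(-57\right)^{2} + 118 \left(-57\right)\right) + \left(27 \left(-9\right) + 3 \cdot 6\right) = \left(81 + 3249 - 6726\right) + \left(-243 + 18\right) = -3396 - 225 = -3621$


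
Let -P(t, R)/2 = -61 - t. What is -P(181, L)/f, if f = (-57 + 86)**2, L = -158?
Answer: -484/841 ≈ -0.57551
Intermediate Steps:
P(t, R) = 122 + 2*t (P(t, R) = -2*(-61 - t) = 122 + 2*t)
f = 841 (f = 29**2 = 841)
-P(181, L)/f = -(122 + 2*181)/841 = -(122 + 362)/841 = -484/841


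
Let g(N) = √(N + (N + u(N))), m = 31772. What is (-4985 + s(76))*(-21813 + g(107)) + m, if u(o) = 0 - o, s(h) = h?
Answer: 107111789 - 4909*√107 ≈ 1.0706e+8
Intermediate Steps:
u(o) = -o
g(N) = √N (g(N) = √(N + (N - N)) = √(N + 0) = √N)
(-4985 + s(76))*(-21813 + g(107)) + m = (-4985 + 76)*(-21813 + √107) + 31772 = -4909*(-21813 + √107) + 31772 = (107080017 - 4909*√107) + 31772 = 107111789 - 4909*√107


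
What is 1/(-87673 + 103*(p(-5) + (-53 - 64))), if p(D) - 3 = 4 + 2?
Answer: -1/98797 ≈ -1.0122e-5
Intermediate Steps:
p(D) = 9 (p(D) = 3 + (4 + 2) = 3 + 6 = 9)
1/(-87673 + 103*(p(-5) + (-53 - 64))) = 1/(-87673 + 103*(9 + (-53 - 64))) = 1/(-87673 + 103*(9 - 117)) = 1/(-87673 + 103*(-108)) = 1/(-87673 - 11124) = 1/(-98797) = -1/98797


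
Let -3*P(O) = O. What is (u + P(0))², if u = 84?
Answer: 7056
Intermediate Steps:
P(O) = -O/3
(u + P(0))² = (84 - ⅓*0)² = (84 + 0)² = 84² = 7056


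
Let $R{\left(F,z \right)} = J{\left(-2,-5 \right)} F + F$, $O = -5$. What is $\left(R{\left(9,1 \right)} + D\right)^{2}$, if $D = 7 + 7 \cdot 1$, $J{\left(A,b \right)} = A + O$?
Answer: $1600$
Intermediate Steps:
$J{\left(A,b \right)} = -5 + A$ ($J{\left(A,b \right)} = A - 5 = -5 + A$)
$R{\left(F,z \right)} = - 6 F$ ($R{\left(F,z \right)} = \left(-5 - 2\right) F + F = - 7 F + F = - 6 F$)
$D = 14$ ($D = 7 + 7 = 14$)
$\left(R{\left(9,1 \right)} + D\right)^{2} = \left(\left(-6\right) 9 + 14\right)^{2} = \left(-54 + 14\right)^{2} = \left(-40\right)^{2} = 1600$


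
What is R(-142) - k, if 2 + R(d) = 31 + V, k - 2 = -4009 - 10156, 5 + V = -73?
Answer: 14114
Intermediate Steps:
V = -78 (V = -5 - 73 = -78)
k = -14163 (k = 2 + (-4009 - 10156) = 2 - 14165 = -14163)
R(d) = -49 (R(d) = -2 + (31 - 78) = -2 - 47 = -49)
R(-142) - k = -49 - 1*(-14163) = -49 + 14163 = 14114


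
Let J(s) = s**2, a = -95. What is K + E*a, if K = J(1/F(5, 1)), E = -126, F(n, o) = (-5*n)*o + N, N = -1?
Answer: 8091721/676 ≈ 11970.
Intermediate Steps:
F(n, o) = -1 - 5*n*o (F(n, o) = (-5*n)*o - 1 = -5*n*o - 1 = -1 - 5*n*o)
K = 1/676 (K = (1/(-1 - 5*5*1))**2 = (1/(-1 - 25))**2 = (1/(-26))**2 = (-1/26)**2 = 1/676 ≈ 0.0014793)
K + E*a = 1/676 - 126*(-95) = 1/676 + 11970 = 8091721/676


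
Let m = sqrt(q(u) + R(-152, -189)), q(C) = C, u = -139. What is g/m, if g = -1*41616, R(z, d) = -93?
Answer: 10404*I*sqrt(58)/29 ≈ 2732.2*I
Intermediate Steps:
g = -41616
m = 2*I*sqrt(58) (m = sqrt(-139 - 93) = sqrt(-232) = 2*I*sqrt(58) ≈ 15.232*I)
g/m = -41616*(-I*sqrt(58)/116) = -(-10404)*I*sqrt(58)/29 = 10404*I*sqrt(58)/29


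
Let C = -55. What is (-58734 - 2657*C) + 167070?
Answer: 254471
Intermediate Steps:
(-58734 - 2657*C) + 167070 = (-58734 - 2657*(-55)) + 167070 = (-58734 + 146135) + 167070 = 87401 + 167070 = 254471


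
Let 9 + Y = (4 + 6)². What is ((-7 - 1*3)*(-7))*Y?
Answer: 6370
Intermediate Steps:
Y = 91 (Y = -9 + (4 + 6)² = -9 + 10² = -9 + 100 = 91)
((-7 - 1*3)*(-7))*Y = ((-7 - 1*3)*(-7))*91 = ((-7 - 3)*(-7))*91 = -10*(-7)*91 = 70*91 = 6370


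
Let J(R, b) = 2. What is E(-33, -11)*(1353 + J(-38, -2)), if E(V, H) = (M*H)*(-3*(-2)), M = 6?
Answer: -536580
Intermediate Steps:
E(V, H) = 36*H (E(V, H) = (6*H)*(-3*(-2)) = (6*H)*6 = 36*H)
E(-33, -11)*(1353 + J(-38, -2)) = (36*(-11))*(1353 + 2) = -396*1355 = -536580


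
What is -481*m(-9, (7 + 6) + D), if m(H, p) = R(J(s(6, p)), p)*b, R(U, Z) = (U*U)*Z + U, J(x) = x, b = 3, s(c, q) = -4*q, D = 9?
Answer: -245714040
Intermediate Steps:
R(U, Z) = U + Z*U**2 (R(U, Z) = U**2*Z + U = Z*U**2 + U = U + Z*U**2)
m(H, p) = -12*p*(1 - 4*p**2) (m(H, p) = ((-4*p)*(1 + (-4*p)*p))*3 = ((-4*p)*(1 - 4*p**2))*3 = -4*p*(1 - 4*p**2)*3 = -12*p*(1 - 4*p**2))
-481*m(-9, (7 + 6) + D) = -481*(-12*((7 + 6) + 9) + 48*((7 + 6) + 9)**3) = -481*(-12*(13 + 9) + 48*(13 + 9)**3) = -481*(-12*22 + 48*22**3) = -481*(-264 + 48*10648) = -481*(-264 + 511104) = -481*510840 = -245714040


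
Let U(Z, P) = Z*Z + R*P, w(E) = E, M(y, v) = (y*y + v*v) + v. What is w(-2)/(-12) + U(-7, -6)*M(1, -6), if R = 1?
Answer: 7999/6 ≈ 1333.2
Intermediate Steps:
M(y, v) = v + v² + y² (M(y, v) = (y² + v²) + v = (v² + y²) + v = v + v² + y²)
U(Z, P) = P + Z² (U(Z, P) = Z*Z + 1*P = Z² + P = P + Z²)
w(-2)/(-12) + U(-7, -6)*M(1, -6) = -2/(-12) + (-6 + (-7)²)*(-6 + (-6)² + 1²) = -2*(-1/12) + (-6 + 49)*(-6 + 36 + 1) = ⅙ + 43*31 = ⅙ + 1333 = 7999/6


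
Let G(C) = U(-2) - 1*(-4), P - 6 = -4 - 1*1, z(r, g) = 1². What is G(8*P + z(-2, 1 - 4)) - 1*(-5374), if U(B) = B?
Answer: 5376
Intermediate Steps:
z(r, g) = 1
P = 1 (P = 6 + (-4 - 1*1) = 6 + (-4 - 1) = 6 - 5 = 1)
G(C) = 2 (G(C) = -2 - 1*(-4) = -2 + 4 = 2)
G(8*P + z(-2, 1 - 4)) - 1*(-5374) = 2 - 1*(-5374) = 2 + 5374 = 5376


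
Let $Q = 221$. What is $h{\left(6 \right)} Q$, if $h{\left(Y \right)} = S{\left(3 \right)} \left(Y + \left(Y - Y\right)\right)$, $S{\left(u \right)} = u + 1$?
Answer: $5304$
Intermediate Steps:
$S{\left(u \right)} = 1 + u$
$h{\left(Y \right)} = 4 Y$ ($h{\left(Y \right)} = \left(1 + 3\right) \left(Y + \left(Y - Y\right)\right) = 4 \left(Y + 0\right) = 4 Y$)
$h{\left(6 \right)} Q = 4 \cdot 6 \cdot 221 = 24 \cdot 221 = 5304$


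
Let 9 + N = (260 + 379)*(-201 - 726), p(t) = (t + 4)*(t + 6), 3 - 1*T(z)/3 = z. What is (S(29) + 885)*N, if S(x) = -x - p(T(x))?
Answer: 2649042864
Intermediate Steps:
T(z) = 9 - 3*z
p(t) = (4 + t)*(6 + t)
N = -592362 (N = -9 + (260 + 379)*(-201 - 726) = -9 + 639*(-927) = -9 - 592353 = -592362)
S(x) = -114 - (9 - 3*x)² + 29*x (S(x) = -x - (24 + (9 - 3*x)² + 10*(9 - 3*x)) = -x - (24 + (9 - 3*x)² + (90 - 30*x)) = -x - (114 + (9 - 3*x)² - 30*x) = -x + (-114 - (9 - 3*x)² + 30*x) = -114 - (9 - 3*x)² + 29*x)
(S(29) + 885)*N = ((-195 - 9*29² + 83*29) + 885)*(-592362) = ((-195 - 9*841 + 2407) + 885)*(-592362) = ((-195 - 7569 + 2407) + 885)*(-592362) = (-5357 + 885)*(-592362) = -4472*(-592362) = 2649042864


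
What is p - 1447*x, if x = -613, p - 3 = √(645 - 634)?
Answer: 887014 + √11 ≈ 8.8702e+5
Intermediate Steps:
p = 3 + √11 (p = 3 + √(645 - 634) = 3 + √11 ≈ 6.3166)
p - 1447*x = (3 + √11) - 1447*(-613) = (3 + √11) + 887011 = 887014 + √11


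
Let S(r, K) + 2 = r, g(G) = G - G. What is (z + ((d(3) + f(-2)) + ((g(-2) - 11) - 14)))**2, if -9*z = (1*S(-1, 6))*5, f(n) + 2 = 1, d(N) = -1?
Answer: 5776/9 ≈ 641.78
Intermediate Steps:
f(n) = -1 (f(n) = -2 + 1 = -1)
g(G) = 0
S(r, K) = -2 + r
z = 5/3 (z = -1*(-2 - 1)*5/9 = -1*(-3)*5/9 = -(-1)*5/3 = -1/9*(-15) = 5/3 ≈ 1.6667)
(z + ((d(3) + f(-2)) + ((g(-2) - 11) - 14)))**2 = (5/3 + ((-1 - 1) + ((0 - 11) - 14)))**2 = (5/3 + (-2 + (-11 - 14)))**2 = (5/3 + (-2 - 25))**2 = (5/3 - 27)**2 = (-76/3)**2 = 5776/9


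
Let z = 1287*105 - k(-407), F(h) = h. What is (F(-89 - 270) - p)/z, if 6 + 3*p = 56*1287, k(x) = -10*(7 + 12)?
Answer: -24381/135325 ≈ -0.18017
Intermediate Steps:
k(x) = -190 (k(x) = -10*19 = -190)
p = 24022 (p = -2 + (56*1287)/3 = -2 + (1/3)*72072 = -2 + 24024 = 24022)
z = 135325 (z = 1287*105 - 1*(-190) = 135135 + 190 = 135325)
(F(-89 - 270) - p)/z = ((-89 - 270) - 1*24022)/135325 = (-359 - 24022)*(1/135325) = -24381*1/135325 = -24381/135325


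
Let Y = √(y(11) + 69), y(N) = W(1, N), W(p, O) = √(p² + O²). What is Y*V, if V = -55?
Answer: -55*√(69 + √122) ≈ -492.07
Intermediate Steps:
W(p, O) = √(O² + p²)
y(N) = √(1 + N²) (y(N) = √(N² + 1²) = √(N² + 1) = √(1 + N²))
Y = √(69 + √122) (Y = √(√(1 + 11²) + 69) = √(√(1 + 121) + 69) = √(√122 + 69) = √(69 + √122) ≈ 8.9468)
Y*V = √(69 + √122)*(-55) = -55*√(69 + √122)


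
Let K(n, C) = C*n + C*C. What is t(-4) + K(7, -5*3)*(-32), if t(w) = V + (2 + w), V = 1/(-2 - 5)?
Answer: -26895/7 ≈ -3842.1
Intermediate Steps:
K(n, C) = C² + C*n (K(n, C) = C*n + C² = C² + C*n)
V = -⅐ (V = 1/(-7) = -⅐ ≈ -0.14286)
t(w) = 13/7 + w (t(w) = -⅐ + (2 + w) = 13/7 + w)
t(-4) + K(7, -5*3)*(-32) = (13/7 - 4) + ((-5*3)*(-5*3 + 7))*(-32) = -15/7 - 15*(-15 + 7)*(-32) = -15/7 - 15*(-8)*(-32) = -15/7 + 120*(-32) = -15/7 - 3840 = -26895/7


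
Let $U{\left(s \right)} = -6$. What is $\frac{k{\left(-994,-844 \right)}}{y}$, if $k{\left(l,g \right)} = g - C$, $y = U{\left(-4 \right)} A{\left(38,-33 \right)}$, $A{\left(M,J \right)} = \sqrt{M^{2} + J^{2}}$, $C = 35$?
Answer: $\frac{293 \sqrt{2533}}{5066} \approx 2.9109$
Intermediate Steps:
$A{\left(M,J \right)} = \sqrt{J^{2} + M^{2}}$
$y = - 6 \sqrt{2533}$ ($y = - 6 \sqrt{\left(-33\right)^{2} + 38^{2}} = - 6 \sqrt{1089 + 1444} = - 6 \sqrt{2533} \approx -301.97$)
$k{\left(l,g \right)} = -35 + g$ ($k{\left(l,g \right)} = g - 35 = -35 + g$)
$\frac{k{\left(-994,-844 \right)}}{y} = \frac{-35 - 844}{\left(-6\right) \sqrt{2533}} = - 879 \left(- \frac{\sqrt{2533}}{15198}\right) = \frac{293 \sqrt{2533}}{5066}$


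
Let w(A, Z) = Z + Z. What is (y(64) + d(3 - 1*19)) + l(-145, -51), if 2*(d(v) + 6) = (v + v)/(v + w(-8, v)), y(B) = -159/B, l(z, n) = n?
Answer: -11357/192 ≈ -59.151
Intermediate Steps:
w(A, Z) = 2*Z
d(v) = -17/3 (d(v) = -6 + ((v + v)/(v + 2*v))/2 = -6 + ((2*v)/((3*v)))/2 = -6 + ((2*v)*(1/(3*v)))/2 = -6 + (½)*(⅔) = -6 + ⅓ = -17/3)
(y(64) + d(3 - 1*19)) + l(-145, -51) = (-159/64 - 17/3) - 51 = -1565/192 - 51 = -11357/192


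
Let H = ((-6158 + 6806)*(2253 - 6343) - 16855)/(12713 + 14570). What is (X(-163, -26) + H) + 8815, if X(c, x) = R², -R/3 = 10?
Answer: 262387170/27283 ≈ 9617.2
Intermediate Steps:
R = -30 (R = -3*10 = -30)
X(c, x) = 900 (X(c, x) = (-30)² = 900)
H = -2667175/27283 (H = (648*(-4090) - 16855)/27283 = (-2650320 - 16855)*(1/27283) = -2667175*1/27283 = -2667175/27283 ≈ -97.760)
(X(-163, -26) + H) + 8815 = (900 - 2667175/27283) + 8815 = 21887525/27283 + 8815 = 262387170/27283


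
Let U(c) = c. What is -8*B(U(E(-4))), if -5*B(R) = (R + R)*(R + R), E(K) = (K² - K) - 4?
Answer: 8192/5 ≈ 1638.4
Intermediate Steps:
E(K) = -4 + K² - K
B(R) = -4*R²/5 (B(R) = -(R + R)*(R + R)/5 = -2*R*2*R/5 = -4*R²/5)
-8*B(U(E(-4))) = -(-32)*(-4 + (-4)² - 1*(-4))²/5 = -(-32)*(-4 + 16 + 4)²/5 = -(-32)*16²/5 = -(-32)*256/5 = -8*(-1024/5) = 8192/5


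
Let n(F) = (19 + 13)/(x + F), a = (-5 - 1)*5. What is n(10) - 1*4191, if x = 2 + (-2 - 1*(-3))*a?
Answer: -37735/9 ≈ -4192.8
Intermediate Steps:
a = -30 (a = -6*5 = -30)
x = -28 (x = 2 + (-2 - 1*(-3))*(-30) = 2 + (-2 + 3)*(-30) = 2 + 1*(-30) = 2 - 30 = -28)
n(F) = 32/(-28 + F) (n(F) = (19 + 13)/(-28 + F) = 32/(-28 + F))
n(10) - 1*4191 = 32/(-28 + 10) - 1*4191 = 32/(-18) - 4191 = 32*(-1/18) - 4191 = -16/9 - 4191 = -37735/9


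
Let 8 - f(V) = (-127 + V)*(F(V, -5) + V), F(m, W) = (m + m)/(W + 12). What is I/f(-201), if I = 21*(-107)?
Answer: 15729/593296 ≈ 0.026511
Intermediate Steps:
F(m, W) = 2*m/(12 + W) (F(m, W) = (2*m)/(12 + W) = 2*m/(12 + W))
I = -2247
f(V) = 8 - 9*V*(-127 + V)/7 (f(V) = 8 - (-127 + V)*(2*V/(12 - 5) + V) = 8 - (-127 + V)*(2*V/7 + V) = 8 - (-127 + V)*9*V/7 = 8 - 9*V*(-127 + V)/7)
I/f(-201) = -2247/(8 - 9/7*(-201)² + (1143/7)*(-201)) = -2247/(8 - 9/7*40401 - 229743/7) = -2247/(8 - 363609/7 - 229743/7) = -2247/(-593296/7) = -2247*(-7/593296) = 15729/593296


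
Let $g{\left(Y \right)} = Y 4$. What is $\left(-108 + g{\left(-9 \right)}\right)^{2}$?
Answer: $20736$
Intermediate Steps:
$g{\left(Y \right)} = 4 Y$
$\left(-108 + g{\left(-9 \right)}\right)^{2} = \left(-108 + 4 \left(-9\right)\right)^{2} = \left(-108 - 36\right)^{2} = \left(-144\right)^{2} = 20736$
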